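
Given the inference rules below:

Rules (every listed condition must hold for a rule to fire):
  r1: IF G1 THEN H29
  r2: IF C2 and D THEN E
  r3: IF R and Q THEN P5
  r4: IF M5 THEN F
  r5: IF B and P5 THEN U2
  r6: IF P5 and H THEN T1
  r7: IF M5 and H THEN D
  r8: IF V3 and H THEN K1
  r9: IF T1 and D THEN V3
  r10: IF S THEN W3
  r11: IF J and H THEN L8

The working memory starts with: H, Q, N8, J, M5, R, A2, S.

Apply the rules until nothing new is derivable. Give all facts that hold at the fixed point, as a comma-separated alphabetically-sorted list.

A2, D, F, H, J, K1, L8, M5, N8, P5, Q, R, S, T1, V3, W3

[1] r3 [IF R and Q THEN P5]; r4 [IF M5 THEN F]; r7 [IF M5 and H THEN D]; r10 [IF S THEN W3]; r11 [IF J and H THEN L8]. ⇒ new: P5, F, D, W3, L8.
[2] r6 [IF P5 and H THEN T1]. ⇒ new: T1.
[3] r9 [IF T1 and D THEN V3]. ⇒ new: V3.
[4] r8 [IF V3 and H THEN K1]. ⇒ new: K1.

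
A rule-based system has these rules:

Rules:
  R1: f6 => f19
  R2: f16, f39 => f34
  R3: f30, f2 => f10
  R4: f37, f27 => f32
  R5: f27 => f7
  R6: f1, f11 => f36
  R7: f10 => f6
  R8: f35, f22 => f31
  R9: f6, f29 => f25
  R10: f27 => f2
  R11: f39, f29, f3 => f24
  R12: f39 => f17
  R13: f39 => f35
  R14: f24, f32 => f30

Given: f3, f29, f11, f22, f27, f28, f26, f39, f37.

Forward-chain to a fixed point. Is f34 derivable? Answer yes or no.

no

Round 1: R4 [f37, f27 => f32]; R5 [f27 => f7]; R10 [f27 => f2]; R11 [f39, f29, f3 => f24]; R12 [f39 => f17]; R13 [f39 => f35]. New: f32, f7, f2, f24, f17, f35.
Round 2: R8 [f35, f22 => f31]; R14 [f24, f32 => f30]. New: f31, f30.
Round 3: R3 [f30, f2 => f10]. New: f10.
Round 4: R7 [f10 => f6]. New: f6.
Round 5: R1 [f6 => f19]; R9 [f6, f29 => f25]. New: f19, f25.
Fixed point reached. f34 is concluded only by R2; R2 needs f16 (never derived).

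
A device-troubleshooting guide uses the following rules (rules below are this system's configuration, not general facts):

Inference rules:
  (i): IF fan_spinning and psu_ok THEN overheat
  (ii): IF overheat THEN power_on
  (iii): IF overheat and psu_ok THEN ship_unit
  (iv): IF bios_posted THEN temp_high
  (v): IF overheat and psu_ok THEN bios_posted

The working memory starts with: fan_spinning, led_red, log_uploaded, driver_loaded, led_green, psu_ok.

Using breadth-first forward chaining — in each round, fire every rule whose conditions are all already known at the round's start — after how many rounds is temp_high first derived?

Round 1: (i) [IF fan_spinning and psu_ok THEN overheat]. New: overheat.
Round 2: (ii) [IF overheat THEN power_on]; (iii) [IF overheat and psu_ok THEN ship_unit]; (v) [IF overheat and psu_ok THEN bios_posted]. New: power_on, ship_unit, bios_posted.
Round 3: (iv) [IF bios_posted THEN temp_high]. New: temp_high.
temp_high first appears in round 3.

3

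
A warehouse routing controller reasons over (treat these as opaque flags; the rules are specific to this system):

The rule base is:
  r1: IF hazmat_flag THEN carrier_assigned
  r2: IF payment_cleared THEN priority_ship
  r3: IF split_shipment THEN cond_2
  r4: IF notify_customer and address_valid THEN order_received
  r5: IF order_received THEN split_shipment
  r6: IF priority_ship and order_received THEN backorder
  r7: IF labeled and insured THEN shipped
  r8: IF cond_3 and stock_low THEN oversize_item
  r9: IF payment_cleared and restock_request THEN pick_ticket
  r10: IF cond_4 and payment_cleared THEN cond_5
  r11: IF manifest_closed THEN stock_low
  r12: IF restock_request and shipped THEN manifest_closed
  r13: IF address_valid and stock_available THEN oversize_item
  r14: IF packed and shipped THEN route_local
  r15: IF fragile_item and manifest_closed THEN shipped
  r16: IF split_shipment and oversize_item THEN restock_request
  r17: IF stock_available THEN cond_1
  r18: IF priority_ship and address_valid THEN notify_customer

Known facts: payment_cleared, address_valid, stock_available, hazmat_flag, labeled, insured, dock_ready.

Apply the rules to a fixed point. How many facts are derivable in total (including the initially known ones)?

[1] r1 [IF hazmat_flag THEN carrier_assigned]; r2 [IF payment_cleared THEN priority_ship]; r7 [IF labeled and insured THEN shipped]; r13 [IF address_valid and stock_available THEN oversize_item]; r17 [IF stock_available THEN cond_1]. ⇒ new: carrier_assigned, priority_ship, shipped, oversize_item, cond_1.
[2] r18 [IF priority_ship and address_valid THEN notify_customer]. ⇒ new: notify_customer.
[3] r4 [IF notify_customer and address_valid THEN order_received]. ⇒ new: order_received.
[4] r5 [IF order_received THEN split_shipment]; r6 [IF priority_ship and order_received THEN backorder]. ⇒ new: split_shipment, backorder.
[5] r3 [IF split_shipment THEN cond_2]; r16 [IF split_shipment and oversize_item THEN restock_request]. ⇒ new: cond_2, restock_request.
[6] r9 [IF payment_cleared and restock_request THEN pick_ticket]; r12 [IF restock_request and shipped THEN manifest_closed]. ⇒ new: pick_ticket, manifest_closed.
[7] r11 [IF manifest_closed THEN stock_low]. ⇒ new: stock_low.
Closure: {address_valid, backorder, carrier_assigned, cond_1, cond_2, dock_ready, hazmat_flag, insured, labeled, manifest_closed, notify_customer, order_received, oversize_item, payment_cleared, pick_ticket, priority_ship, restock_request, shipped, split_shipment, stock_available, stock_low} — 21 facts.

21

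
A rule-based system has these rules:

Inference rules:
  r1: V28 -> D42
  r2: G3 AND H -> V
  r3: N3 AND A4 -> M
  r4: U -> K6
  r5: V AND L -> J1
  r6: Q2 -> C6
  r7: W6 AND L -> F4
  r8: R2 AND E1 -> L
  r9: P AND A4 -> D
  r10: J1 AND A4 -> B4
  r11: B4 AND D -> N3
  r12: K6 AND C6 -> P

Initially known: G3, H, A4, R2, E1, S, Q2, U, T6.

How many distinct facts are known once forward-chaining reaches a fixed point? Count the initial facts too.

19

Round 1: r2 [G3 AND H -> V]; r4 [U -> K6]; r6 [Q2 -> C6]; r8 [R2 AND E1 -> L]. New: V, K6, C6, L.
Round 2: r5 [V AND L -> J1]; r12 [K6 AND C6 -> P]. New: J1, P.
Round 3: r9 [P AND A4 -> D]; r10 [J1 AND A4 -> B4]. New: D, B4.
Round 4: r11 [B4 AND D -> N3]. New: N3.
Round 5: r3 [N3 AND A4 -> M]. New: M.
Closure: {A4, B4, C6, D, E1, G3, H, J1, K6, L, M, N3, P, Q2, R2, S, T6, U, V} — 19 facts.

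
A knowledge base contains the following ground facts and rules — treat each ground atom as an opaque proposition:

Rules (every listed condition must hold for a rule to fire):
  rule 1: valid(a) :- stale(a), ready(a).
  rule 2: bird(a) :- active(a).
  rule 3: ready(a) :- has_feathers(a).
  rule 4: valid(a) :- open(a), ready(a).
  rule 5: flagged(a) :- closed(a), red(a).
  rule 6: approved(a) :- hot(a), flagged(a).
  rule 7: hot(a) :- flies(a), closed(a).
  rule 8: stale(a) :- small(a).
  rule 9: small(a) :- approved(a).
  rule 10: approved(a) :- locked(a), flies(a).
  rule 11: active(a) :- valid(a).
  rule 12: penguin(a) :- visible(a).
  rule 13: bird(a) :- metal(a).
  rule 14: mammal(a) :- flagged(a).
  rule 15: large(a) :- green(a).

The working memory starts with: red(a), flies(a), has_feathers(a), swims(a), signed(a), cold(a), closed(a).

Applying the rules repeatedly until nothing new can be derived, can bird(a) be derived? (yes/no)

yes

Round 1: rule 3 [ready(a) :- has_feathers(a).]; rule 5 [flagged(a) :- closed(a), red(a).]; rule 7 [hot(a) :- flies(a), closed(a).]. New: ready(a), flagged(a), hot(a).
Round 2: rule 6 [approved(a) :- hot(a), flagged(a).]; rule 14 [mammal(a) :- flagged(a).]. New: approved(a), mammal(a).
Round 3: rule 9 [small(a) :- approved(a).]. New: small(a).
Round 4: rule 8 [stale(a) :- small(a).]. New: stale(a).
Round 5: rule 1 [valid(a) :- stale(a), ready(a).]. New: valid(a).
Round 6: rule 11 [active(a) :- valid(a).]. New: active(a).
Round 7: rule 2 [bird(a) :- active(a).]. New: bird(a).
bird(a) appears in round 7, so it is derivable.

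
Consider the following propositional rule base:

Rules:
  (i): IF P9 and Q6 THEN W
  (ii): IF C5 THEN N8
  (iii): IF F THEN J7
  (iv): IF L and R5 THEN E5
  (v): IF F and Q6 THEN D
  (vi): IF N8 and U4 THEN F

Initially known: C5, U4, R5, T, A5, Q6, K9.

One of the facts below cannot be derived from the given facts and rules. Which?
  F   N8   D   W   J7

Round 1: (ii) [IF C5 THEN N8]. Adds N8.
Round 2: (vi) [IF N8 and U4 THEN F]. Adds F.
Round 3: (iii) [IF F THEN J7]; (v) [IF F and Q6 THEN D]. Adds J7, D.
Derived: F (round 2), D (round 3), J7 (round 3), N8 (round 1). W never appears in any round.

W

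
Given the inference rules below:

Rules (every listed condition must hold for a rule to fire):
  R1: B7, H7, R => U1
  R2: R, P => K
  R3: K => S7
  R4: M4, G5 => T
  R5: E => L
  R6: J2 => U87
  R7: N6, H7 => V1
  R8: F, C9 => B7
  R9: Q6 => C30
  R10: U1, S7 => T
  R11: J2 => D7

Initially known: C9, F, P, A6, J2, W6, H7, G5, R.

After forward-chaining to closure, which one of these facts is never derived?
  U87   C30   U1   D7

Round 1 fires R2, R6, R8, R11, giving K, U87, B7, D7.
Round 2 fires R1, R3, giving U1, S7.
Round 3 fires R10, giving T.
Derived: U1 (round 2), D7 (round 1), U87 (round 1). C30 never appears in any round.

C30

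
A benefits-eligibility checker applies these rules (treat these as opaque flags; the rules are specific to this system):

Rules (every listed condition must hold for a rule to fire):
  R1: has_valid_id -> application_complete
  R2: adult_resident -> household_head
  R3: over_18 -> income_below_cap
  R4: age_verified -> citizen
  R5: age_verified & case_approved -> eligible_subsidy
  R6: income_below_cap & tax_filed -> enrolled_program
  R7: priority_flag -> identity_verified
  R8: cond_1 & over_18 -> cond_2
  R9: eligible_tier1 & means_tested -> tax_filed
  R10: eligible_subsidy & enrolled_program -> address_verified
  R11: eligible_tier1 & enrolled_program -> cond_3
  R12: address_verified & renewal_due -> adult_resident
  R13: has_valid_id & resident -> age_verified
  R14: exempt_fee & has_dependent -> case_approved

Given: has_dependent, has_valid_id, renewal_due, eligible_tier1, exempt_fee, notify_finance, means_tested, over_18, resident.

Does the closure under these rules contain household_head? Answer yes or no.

[1] R1 [has_valid_id -> application_complete]; R3 [over_18 -> income_below_cap]; R9 [eligible_tier1 & means_tested -> tax_filed]; R13 [has_valid_id & resident -> age_verified]; R14 [exempt_fee & has_dependent -> case_approved]. ⇒ new: application_complete, income_below_cap, tax_filed, age_verified, case_approved.
[2] R4 [age_verified -> citizen]; R5 [age_verified & case_approved -> eligible_subsidy]; R6 [income_below_cap & tax_filed -> enrolled_program]. ⇒ new: citizen, eligible_subsidy, enrolled_program.
[3] R10 [eligible_subsidy & enrolled_program -> address_verified]; R11 [eligible_tier1 & enrolled_program -> cond_3]. ⇒ new: address_verified, cond_3.
[4] R12 [address_verified & renewal_due -> adult_resident]. ⇒ new: adult_resident.
[5] R2 [adult_resident -> household_head]. ⇒ new: household_head.
household_head appears in round 5, so it is derivable.

yes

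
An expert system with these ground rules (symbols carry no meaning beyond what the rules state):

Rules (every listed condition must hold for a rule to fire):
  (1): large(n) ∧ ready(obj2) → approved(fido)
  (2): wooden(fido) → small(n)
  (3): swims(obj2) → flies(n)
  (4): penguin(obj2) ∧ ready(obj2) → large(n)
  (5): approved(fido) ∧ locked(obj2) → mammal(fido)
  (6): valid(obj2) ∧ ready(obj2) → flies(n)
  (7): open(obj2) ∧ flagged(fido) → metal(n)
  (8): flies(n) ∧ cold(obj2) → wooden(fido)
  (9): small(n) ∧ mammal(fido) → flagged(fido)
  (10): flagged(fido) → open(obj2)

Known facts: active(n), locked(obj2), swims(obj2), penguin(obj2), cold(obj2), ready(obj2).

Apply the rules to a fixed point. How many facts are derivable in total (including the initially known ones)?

Round 1 fires (3), (4), giving flies(n), large(n).
Round 2 fires (1), (8), giving approved(fido), wooden(fido).
Round 3 fires (2), (5), giving small(n), mammal(fido).
Round 4 fires (9), giving flagged(fido).
Round 5 fires (10), giving open(obj2).
Round 6 fires (7), giving metal(n).
Closure: {active(n), approved(fido), cold(obj2), flagged(fido), flies(n), large(n), locked(obj2), mammal(fido), metal(n), open(obj2), penguin(obj2), ready(obj2), small(n), swims(obj2), wooden(fido)} — 15 facts.

15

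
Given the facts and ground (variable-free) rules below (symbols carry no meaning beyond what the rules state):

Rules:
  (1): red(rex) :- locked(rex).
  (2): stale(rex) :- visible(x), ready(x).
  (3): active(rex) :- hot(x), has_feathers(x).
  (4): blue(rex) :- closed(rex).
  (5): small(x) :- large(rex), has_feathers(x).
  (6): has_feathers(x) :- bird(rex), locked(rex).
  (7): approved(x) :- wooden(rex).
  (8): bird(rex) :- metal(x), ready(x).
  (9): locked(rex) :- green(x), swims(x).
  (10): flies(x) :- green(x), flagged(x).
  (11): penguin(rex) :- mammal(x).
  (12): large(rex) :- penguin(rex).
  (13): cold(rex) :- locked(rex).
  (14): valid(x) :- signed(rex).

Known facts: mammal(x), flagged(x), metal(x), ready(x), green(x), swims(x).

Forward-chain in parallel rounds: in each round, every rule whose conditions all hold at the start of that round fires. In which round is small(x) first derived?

3

Round 1 fires (8), (9), (10), (11), giving bird(rex), locked(rex), flies(x), penguin(rex).
Round 2 fires (1), (6), (12), (13), giving red(rex), has_feathers(x), large(rex), cold(rex).
Round 3 fires (5), giving small(x).
small(x) first appears in round 3.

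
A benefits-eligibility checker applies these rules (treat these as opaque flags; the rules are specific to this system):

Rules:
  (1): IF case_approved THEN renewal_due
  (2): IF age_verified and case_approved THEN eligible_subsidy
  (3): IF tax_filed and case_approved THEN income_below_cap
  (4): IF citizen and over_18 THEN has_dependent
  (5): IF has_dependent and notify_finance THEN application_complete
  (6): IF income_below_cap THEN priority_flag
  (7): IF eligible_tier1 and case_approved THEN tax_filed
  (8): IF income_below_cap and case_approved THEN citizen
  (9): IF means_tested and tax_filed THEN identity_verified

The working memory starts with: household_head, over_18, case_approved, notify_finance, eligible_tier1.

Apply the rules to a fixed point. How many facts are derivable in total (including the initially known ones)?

12

Round 1 fires (1), (7), giving renewal_due, tax_filed.
Round 2 fires (3), giving income_below_cap.
Round 3 fires (6), (8), giving priority_flag, citizen.
Round 4 fires (4), giving has_dependent.
Round 5 fires (5), giving application_complete.
Closure: {application_complete, case_approved, citizen, eligible_tier1, has_dependent, household_head, income_below_cap, notify_finance, over_18, priority_flag, renewal_due, tax_filed} — 12 facts.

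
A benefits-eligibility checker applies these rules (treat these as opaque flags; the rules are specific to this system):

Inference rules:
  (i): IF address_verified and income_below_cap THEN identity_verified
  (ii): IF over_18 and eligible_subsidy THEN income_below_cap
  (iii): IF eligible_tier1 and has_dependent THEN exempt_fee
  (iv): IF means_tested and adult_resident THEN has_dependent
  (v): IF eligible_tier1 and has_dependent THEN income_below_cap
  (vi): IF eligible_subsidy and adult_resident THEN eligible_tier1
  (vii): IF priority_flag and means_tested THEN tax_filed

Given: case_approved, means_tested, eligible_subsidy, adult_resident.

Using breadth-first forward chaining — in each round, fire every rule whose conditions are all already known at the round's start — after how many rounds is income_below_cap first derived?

2

Round 1 fires (iv), (vi), giving has_dependent, eligible_tier1.
Round 2 fires (iii), (v), giving exempt_fee, income_below_cap.
income_below_cap first appears in round 2.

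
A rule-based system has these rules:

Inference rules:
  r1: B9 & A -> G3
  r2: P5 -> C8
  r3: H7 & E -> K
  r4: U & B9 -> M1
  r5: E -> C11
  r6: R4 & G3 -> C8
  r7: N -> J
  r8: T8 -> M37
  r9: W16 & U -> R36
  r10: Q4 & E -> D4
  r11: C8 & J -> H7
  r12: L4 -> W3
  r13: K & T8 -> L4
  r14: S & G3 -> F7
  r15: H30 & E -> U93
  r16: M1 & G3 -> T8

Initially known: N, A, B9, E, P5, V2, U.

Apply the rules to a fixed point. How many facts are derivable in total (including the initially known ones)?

Round 1 fires r1, r2, r4, r5, r7, giving G3, C8, M1, C11, J.
Round 2 fires r11, r16, giving H7, T8.
Round 3 fires r3, r8, giving K, M37.
Round 4 fires r13, giving L4.
Round 5 fires r12, giving W3.
Closure: {A, B9, C11, C8, E, G3, H7, J, K, L4, M1, M37, N, P5, T8, U, V2, W3} — 18 facts.

18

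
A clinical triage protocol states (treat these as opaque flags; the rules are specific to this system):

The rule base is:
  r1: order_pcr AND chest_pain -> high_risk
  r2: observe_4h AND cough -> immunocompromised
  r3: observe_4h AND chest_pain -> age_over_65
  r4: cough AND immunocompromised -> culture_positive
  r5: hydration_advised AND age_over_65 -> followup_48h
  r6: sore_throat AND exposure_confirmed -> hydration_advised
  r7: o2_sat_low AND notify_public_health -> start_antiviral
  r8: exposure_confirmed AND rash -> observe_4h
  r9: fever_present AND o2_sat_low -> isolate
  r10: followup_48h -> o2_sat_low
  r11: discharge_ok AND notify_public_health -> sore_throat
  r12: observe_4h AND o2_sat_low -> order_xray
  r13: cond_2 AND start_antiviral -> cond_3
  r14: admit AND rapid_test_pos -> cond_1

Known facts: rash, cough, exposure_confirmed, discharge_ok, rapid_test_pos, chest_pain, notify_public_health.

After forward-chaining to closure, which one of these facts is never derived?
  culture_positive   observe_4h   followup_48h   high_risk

high_risk

Round 1: r8 [exposure_confirmed AND rash -> observe_4h]; r11 [discharge_ok AND notify_public_health -> sore_throat]. New: observe_4h, sore_throat.
Round 2: r2 [observe_4h AND cough -> immunocompromised]; r3 [observe_4h AND chest_pain -> age_over_65]; r6 [sore_throat AND exposure_confirmed -> hydration_advised]. New: immunocompromised, age_over_65, hydration_advised.
Round 3: r4 [cough AND immunocompromised -> culture_positive]; r5 [hydration_advised AND age_over_65 -> followup_48h]. New: culture_positive, followup_48h.
Round 4: r10 [followup_48h -> o2_sat_low]. New: o2_sat_low.
Round 5: r7 [o2_sat_low AND notify_public_health -> start_antiviral]; r12 [observe_4h AND o2_sat_low -> order_xray]. New: start_antiviral, order_xray.
Derived: observe_4h (round 1), culture_positive (round 3), followup_48h (round 3). high_risk never appears in any round.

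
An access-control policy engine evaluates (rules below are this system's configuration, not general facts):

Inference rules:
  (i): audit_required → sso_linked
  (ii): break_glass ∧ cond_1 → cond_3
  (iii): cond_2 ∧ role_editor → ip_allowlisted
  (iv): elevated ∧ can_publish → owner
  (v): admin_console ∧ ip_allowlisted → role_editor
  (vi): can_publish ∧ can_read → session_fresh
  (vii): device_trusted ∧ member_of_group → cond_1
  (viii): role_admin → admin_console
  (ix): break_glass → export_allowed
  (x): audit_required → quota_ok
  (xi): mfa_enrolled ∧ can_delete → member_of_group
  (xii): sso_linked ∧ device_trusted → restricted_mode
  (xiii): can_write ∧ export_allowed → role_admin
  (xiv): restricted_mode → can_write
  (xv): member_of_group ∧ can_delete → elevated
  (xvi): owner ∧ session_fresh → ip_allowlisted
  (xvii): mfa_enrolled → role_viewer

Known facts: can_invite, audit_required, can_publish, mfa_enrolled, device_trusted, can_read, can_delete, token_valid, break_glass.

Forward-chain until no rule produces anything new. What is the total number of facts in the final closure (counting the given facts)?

25

Round 1 — (i), (vi), (ix), (x), (xi), (xvii), derive sso_linked, session_fresh, export_allowed, quota_ok, member_of_group, role_viewer.
Round 2 — (vii), (xii), (xv), derive cond_1, restricted_mode, elevated.
Round 3 — (ii), (iv), (xiv), derive cond_3, owner, can_write.
Round 4 — (xiii), (xvi), derive role_admin, ip_allowlisted.
Round 5 — (viii), derive admin_console.
Round 6 — (v), derive role_editor.
Closure: {admin_console, audit_required, break_glass, can_delete, can_invite, can_publish, can_read, can_write, cond_1, cond_3, device_trusted, elevated, export_allowed, ip_allowlisted, member_of_group, mfa_enrolled, owner, quota_ok, restricted_mode, role_admin, role_editor, role_viewer, session_fresh, sso_linked, token_valid} — 25 facts.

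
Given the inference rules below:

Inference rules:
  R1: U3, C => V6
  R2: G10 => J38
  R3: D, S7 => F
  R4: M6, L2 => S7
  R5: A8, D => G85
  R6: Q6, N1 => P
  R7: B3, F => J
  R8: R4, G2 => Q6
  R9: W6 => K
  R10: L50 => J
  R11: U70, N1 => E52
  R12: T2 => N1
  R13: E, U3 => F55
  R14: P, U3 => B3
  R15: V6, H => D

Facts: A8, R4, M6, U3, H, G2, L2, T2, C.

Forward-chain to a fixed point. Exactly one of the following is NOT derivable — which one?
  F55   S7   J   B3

Round 1: R1 [U3, C => V6]; R4 [M6, L2 => S7]; R8 [R4, G2 => Q6]; R12 [T2 => N1]. Adds V6, S7, Q6, N1.
Round 2: R6 [Q6, N1 => P]; R15 [V6, H => D]. Adds P, D.
Round 3: R3 [D, S7 => F]; R5 [A8, D => G85]; R14 [P, U3 => B3]. Adds F, G85, B3.
Round 4: R7 [B3, F => J]. Adds J.
Derived: J (round 4), B3 (round 3), S7 (round 1). F55 never appears in any round.

F55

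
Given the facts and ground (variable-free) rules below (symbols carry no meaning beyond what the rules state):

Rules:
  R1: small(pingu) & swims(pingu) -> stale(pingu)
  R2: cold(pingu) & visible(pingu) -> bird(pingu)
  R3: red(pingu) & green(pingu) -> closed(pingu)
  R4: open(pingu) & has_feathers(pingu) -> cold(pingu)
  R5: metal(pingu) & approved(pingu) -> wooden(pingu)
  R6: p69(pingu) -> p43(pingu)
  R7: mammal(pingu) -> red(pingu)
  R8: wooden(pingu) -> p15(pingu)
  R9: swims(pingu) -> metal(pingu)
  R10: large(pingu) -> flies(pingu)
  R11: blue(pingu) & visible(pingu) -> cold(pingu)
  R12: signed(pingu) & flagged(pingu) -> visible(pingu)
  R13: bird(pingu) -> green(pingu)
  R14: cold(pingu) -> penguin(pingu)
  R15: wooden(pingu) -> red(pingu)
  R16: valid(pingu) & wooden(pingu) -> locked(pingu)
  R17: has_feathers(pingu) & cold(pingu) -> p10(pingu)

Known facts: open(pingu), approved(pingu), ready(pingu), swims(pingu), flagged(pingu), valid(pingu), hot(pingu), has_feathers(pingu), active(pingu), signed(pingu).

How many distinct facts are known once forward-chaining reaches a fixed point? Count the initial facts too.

22

[1] R4 [open(pingu) & has_feathers(pingu) -> cold(pingu)]; R9 [swims(pingu) -> metal(pingu)]; R12 [signed(pingu) & flagged(pingu) -> visible(pingu)]. ⇒ new: cold(pingu), metal(pingu), visible(pingu).
[2] R2 [cold(pingu) & visible(pingu) -> bird(pingu)]; R5 [metal(pingu) & approved(pingu) -> wooden(pingu)]; R14 [cold(pingu) -> penguin(pingu)]; R17 [has_feathers(pingu) & cold(pingu) -> p10(pingu)]. ⇒ new: bird(pingu), wooden(pingu), penguin(pingu), p10(pingu).
[3] R8 [wooden(pingu) -> p15(pingu)]; R13 [bird(pingu) -> green(pingu)]; R15 [wooden(pingu) -> red(pingu)]; R16 [valid(pingu) & wooden(pingu) -> locked(pingu)]. ⇒ new: p15(pingu), green(pingu), red(pingu), locked(pingu).
[4] R3 [red(pingu) & green(pingu) -> closed(pingu)]. ⇒ new: closed(pingu).
Closure: {active(pingu), approved(pingu), bird(pingu), closed(pingu), cold(pingu), flagged(pingu), green(pingu), has_feathers(pingu), hot(pingu), locked(pingu), metal(pingu), open(pingu), p10(pingu), p15(pingu), penguin(pingu), ready(pingu), red(pingu), signed(pingu), swims(pingu), valid(pingu), visible(pingu), wooden(pingu)} — 22 facts.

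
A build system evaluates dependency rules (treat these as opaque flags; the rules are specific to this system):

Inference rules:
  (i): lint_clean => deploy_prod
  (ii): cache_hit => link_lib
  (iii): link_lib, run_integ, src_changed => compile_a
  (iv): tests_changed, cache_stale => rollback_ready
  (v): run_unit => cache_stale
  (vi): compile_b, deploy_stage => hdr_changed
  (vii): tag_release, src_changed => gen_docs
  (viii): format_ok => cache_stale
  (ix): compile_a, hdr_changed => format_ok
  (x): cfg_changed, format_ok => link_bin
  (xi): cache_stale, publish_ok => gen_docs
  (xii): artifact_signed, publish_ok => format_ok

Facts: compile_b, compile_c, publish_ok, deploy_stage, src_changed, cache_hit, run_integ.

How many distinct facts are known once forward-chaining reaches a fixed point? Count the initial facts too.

Round 1: (ii) [cache_hit => link_lib]; (vi) [compile_b, deploy_stage => hdr_changed]. New: link_lib, hdr_changed.
Round 2: (iii) [link_lib, run_integ, src_changed => compile_a]. New: compile_a.
Round 3: (ix) [compile_a, hdr_changed => format_ok]. New: format_ok.
Round 4: (viii) [format_ok => cache_stale]. New: cache_stale.
Round 5: (xi) [cache_stale, publish_ok => gen_docs]. New: gen_docs.
Closure: {cache_hit, cache_stale, compile_a, compile_b, compile_c, deploy_stage, format_ok, gen_docs, hdr_changed, link_lib, publish_ok, run_integ, src_changed} — 13 facts.

13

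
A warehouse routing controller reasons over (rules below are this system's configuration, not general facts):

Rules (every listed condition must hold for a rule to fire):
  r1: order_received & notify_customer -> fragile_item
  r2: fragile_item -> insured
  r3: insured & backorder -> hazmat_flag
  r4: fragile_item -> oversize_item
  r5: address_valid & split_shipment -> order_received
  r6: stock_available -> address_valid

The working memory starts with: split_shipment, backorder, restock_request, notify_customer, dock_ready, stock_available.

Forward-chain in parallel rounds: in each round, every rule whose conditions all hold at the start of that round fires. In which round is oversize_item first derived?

4

Round 1 — r6, derive address_valid.
Round 2 — r5, derive order_received.
Round 3 — r1, derive fragile_item.
Round 4 — r2, r4, derive insured, oversize_item.
oversize_item first appears in round 4.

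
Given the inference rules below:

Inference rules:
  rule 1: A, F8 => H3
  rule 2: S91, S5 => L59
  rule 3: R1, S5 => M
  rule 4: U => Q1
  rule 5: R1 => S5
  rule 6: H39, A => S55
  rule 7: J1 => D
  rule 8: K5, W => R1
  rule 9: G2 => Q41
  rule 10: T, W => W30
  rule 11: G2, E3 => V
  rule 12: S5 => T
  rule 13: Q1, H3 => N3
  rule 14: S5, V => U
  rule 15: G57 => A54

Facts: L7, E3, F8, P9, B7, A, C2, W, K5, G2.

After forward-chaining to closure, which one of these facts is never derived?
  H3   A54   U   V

[1] rule 1 [A, F8 => H3]; rule 8 [K5, W => R1]; rule 9 [G2 => Q41]; rule 11 [G2, E3 => V]. ⇒ new: H3, R1, Q41, V.
[2] rule 5 [R1 => S5]. ⇒ new: S5.
[3] rule 3 [R1, S5 => M]; rule 12 [S5 => T]; rule 14 [S5, V => U]. ⇒ new: M, T, U.
[4] rule 4 [U => Q1]; rule 10 [T, W => W30]. ⇒ new: Q1, W30.
[5] rule 13 [Q1, H3 => N3]. ⇒ new: N3.
Derived: H3 (round 1), V (round 1), U (round 3). A54 never appears in any round.

A54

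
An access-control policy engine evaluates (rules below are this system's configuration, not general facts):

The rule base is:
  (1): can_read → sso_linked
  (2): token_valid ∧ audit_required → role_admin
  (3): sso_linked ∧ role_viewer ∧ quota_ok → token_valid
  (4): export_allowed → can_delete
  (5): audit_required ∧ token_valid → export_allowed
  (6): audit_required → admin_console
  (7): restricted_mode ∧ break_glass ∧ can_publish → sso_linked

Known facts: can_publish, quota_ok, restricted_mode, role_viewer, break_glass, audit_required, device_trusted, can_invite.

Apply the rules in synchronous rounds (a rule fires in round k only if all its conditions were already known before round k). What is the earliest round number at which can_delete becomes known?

4

Round 1: (6) [audit_required → admin_console]; (7) [restricted_mode ∧ break_glass ∧ can_publish → sso_linked]. New: admin_console, sso_linked.
Round 2: (3) [sso_linked ∧ role_viewer ∧ quota_ok → token_valid]. New: token_valid.
Round 3: (2) [token_valid ∧ audit_required → role_admin]; (5) [audit_required ∧ token_valid → export_allowed]. New: role_admin, export_allowed.
Round 4: (4) [export_allowed → can_delete]. New: can_delete.
can_delete first appears in round 4.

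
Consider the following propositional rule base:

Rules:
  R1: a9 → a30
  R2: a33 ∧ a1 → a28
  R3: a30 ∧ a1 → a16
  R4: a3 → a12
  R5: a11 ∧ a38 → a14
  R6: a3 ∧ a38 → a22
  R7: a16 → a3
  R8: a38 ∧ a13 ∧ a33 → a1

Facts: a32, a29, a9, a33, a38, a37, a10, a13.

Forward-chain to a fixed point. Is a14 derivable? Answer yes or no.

no

Round 1: R1 [a9 → a30]; R8 [a38 ∧ a13 ∧ a33 → a1]. Adds a30, a1.
Round 2: R2 [a33 ∧ a1 → a28]; R3 [a30 ∧ a1 → a16]. Adds a28, a16.
Round 3: R7 [a16 → a3]. Adds a3.
Round 4: R4 [a3 → a12]; R6 [a3 ∧ a38 → a22]. Adds a12, a22.
Fixed point reached. a14 is concluded only by R5; R5 needs a11 (never derived).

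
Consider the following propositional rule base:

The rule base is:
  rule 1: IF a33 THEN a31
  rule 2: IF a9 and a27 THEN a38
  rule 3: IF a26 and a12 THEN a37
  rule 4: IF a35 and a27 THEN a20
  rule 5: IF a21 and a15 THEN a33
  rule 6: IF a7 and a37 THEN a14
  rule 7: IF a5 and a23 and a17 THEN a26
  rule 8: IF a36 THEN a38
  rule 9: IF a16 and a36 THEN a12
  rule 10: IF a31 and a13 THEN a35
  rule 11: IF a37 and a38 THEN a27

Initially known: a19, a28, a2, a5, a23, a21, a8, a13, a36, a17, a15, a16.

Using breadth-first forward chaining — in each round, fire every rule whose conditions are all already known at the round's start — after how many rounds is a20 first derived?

4

Round 1 — rule 5, rule 7, rule 8, rule 9, derive a33, a26, a38, a12.
Round 2 — rule 1, rule 3, derive a31, a37.
Round 3 — rule 10, rule 11, derive a35, a27.
Round 4 — rule 4, derive a20.
a20 first appears in round 4.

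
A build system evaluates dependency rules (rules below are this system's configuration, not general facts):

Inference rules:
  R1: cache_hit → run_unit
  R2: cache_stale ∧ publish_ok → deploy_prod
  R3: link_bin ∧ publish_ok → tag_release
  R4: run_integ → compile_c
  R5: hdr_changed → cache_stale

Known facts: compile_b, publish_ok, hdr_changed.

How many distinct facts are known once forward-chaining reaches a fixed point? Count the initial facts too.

5

Round 1 fires R5, giving cache_stale.
Round 2 fires R2, giving deploy_prod.
Closure: {cache_stale, compile_b, deploy_prod, hdr_changed, publish_ok} — 5 facts.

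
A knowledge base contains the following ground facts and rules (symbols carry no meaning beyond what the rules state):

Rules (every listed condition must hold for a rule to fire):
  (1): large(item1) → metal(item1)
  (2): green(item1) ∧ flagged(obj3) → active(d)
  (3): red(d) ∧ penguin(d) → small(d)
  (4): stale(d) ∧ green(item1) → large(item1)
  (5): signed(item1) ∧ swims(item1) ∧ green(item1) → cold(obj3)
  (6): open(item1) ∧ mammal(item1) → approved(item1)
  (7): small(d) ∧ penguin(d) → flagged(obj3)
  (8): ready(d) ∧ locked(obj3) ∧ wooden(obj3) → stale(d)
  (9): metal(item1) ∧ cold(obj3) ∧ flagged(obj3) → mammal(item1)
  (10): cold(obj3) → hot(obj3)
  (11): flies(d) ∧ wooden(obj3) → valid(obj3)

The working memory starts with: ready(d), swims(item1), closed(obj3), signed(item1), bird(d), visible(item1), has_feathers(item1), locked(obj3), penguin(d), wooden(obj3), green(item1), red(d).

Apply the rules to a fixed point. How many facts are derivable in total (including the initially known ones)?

21

Round 1 — (3), (5), (8), derive small(d), cold(obj3), stale(d).
Round 2 — (4), (7), (10), derive large(item1), flagged(obj3), hot(obj3).
Round 3 — (1), (2), derive metal(item1), active(d).
Round 4 — (9), derive mammal(item1).
Closure: {active(d), bird(d), closed(obj3), cold(obj3), flagged(obj3), green(item1), has_feathers(item1), hot(obj3), large(item1), locked(obj3), mammal(item1), metal(item1), penguin(d), ready(d), red(d), signed(item1), small(d), stale(d), swims(item1), visible(item1), wooden(obj3)} — 21 facts.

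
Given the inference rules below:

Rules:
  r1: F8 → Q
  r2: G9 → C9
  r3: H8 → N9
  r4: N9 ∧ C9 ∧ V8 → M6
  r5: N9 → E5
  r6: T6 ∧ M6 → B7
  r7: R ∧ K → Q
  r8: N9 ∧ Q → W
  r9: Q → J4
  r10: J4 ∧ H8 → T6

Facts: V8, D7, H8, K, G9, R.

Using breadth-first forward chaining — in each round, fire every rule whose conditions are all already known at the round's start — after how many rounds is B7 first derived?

4

[1] r2 [G9 → C9]; r3 [H8 → N9]; r7 [R ∧ K → Q]. ⇒ new: C9, N9, Q.
[2] r4 [N9 ∧ C9 ∧ V8 → M6]; r5 [N9 → E5]; r8 [N9 ∧ Q → W]; r9 [Q → J4]. ⇒ new: M6, E5, W, J4.
[3] r10 [J4 ∧ H8 → T6]. ⇒ new: T6.
[4] r6 [T6 ∧ M6 → B7]. ⇒ new: B7.
B7 first appears in round 4.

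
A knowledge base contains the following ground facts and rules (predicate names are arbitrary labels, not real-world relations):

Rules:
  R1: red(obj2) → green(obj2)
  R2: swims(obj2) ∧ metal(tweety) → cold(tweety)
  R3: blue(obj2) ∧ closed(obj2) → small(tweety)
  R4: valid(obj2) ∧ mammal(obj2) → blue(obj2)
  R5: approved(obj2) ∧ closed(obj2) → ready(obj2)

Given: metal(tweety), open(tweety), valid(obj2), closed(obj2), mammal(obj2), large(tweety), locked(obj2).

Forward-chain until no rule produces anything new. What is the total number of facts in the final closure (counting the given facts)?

9

[1] R4 [valid(obj2) ∧ mammal(obj2) → blue(obj2)]. ⇒ new: blue(obj2).
[2] R3 [blue(obj2) ∧ closed(obj2) → small(tweety)]. ⇒ new: small(tweety).
Closure: {blue(obj2), closed(obj2), large(tweety), locked(obj2), mammal(obj2), metal(tweety), open(tweety), small(tweety), valid(obj2)} — 9 facts.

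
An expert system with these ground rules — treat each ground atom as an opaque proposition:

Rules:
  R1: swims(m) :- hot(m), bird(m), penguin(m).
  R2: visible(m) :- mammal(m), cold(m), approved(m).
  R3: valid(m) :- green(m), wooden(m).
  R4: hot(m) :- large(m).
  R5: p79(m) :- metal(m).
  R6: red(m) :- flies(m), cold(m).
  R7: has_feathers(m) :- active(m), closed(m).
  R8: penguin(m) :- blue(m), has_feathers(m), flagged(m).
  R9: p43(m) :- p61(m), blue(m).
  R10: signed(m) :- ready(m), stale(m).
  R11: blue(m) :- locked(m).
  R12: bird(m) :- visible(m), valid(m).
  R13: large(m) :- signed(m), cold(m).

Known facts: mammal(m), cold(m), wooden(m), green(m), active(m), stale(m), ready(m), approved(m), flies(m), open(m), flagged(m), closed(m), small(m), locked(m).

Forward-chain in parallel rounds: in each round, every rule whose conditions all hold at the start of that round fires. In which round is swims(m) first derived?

4

Round 1: R2 [visible(m) :- mammal(m), cold(m), approved(m).]; R3 [valid(m) :- green(m), wooden(m).]; R6 [red(m) :- flies(m), cold(m).]; R7 [has_feathers(m) :- active(m), closed(m).]; R10 [signed(m) :- ready(m), stale(m).]; R11 [blue(m) :- locked(m).]. Adds visible(m), valid(m), red(m), has_feathers(m), signed(m), blue(m).
Round 2: R8 [penguin(m) :- blue(m), has_feathers(m), flagged(m).]; R12 [bird(m) :- visible(m), valid(m).]; R13 [large(m) :- signed(m), cold(m).]. Adds penguin(m), bird(m), large(m).
Round 3: R4 [hot(m) :- large(m).]. Adds hot(m).
Round 4: R1 [swims(m) :- hot(m), bird(m), penguin(m).]. Adds swims(m).
swims(m) first appears in round 4.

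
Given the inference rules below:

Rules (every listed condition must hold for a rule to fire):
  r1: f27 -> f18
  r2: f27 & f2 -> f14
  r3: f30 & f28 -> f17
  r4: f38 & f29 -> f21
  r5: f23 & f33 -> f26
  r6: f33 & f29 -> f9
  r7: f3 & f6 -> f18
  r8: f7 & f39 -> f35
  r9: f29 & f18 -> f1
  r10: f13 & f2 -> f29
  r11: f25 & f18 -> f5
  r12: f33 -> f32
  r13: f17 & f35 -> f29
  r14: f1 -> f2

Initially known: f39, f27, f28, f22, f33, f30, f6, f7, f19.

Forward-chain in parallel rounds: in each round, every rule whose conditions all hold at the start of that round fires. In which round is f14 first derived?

Round 1: r1 [f27 -> f18]; r3 [f30 & f28 -> f17]; r8 [f7 & f39 -> f35]; r12 [f33 -> f32]. Adds f18, f17, f35, f32.
Round 2: r13 [f17 & f35 -> f29]. Adds f29.
Round 3: r6 [f33 & f29 -> f9]; r9 [f29 & f18 -> f1]. Adds f9, f1.
Round 4: r14 [f1 -> f2]. Adds f2.
Round 5: r2 [f27 & f2 -> f14]. Adds f14.
f14 first appears in round 5.

5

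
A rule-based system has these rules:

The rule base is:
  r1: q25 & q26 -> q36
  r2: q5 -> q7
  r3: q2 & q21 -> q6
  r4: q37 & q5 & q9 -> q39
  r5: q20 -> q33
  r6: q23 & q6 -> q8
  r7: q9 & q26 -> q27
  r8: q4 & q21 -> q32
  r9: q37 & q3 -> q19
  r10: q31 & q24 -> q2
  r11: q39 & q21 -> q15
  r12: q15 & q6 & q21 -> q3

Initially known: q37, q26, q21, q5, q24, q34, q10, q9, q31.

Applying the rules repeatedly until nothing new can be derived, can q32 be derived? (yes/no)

[1] r2 [q5 -> q7]; r4 [q37 & q5 & q9 -> q39]; r7 [q9 & q26 -> q27]; r10 [q31 & q24 -> q2]. ⇒ new: q7, q39, q27, q2.
[2] r3 [q2 & q21 -> q6]; r11 [q39 & q21 -> q15]. ⇒ new: q6, q15.
[3] r12 [q15 & q6 & q21 -> q3]. ⇒ new: q3.
[4] r9 [q37 & q3 -> q19]. ⇒ new: q19.
Fixed point reached. q32 is concluded only by r8; r8 needs q4 (never derived).

no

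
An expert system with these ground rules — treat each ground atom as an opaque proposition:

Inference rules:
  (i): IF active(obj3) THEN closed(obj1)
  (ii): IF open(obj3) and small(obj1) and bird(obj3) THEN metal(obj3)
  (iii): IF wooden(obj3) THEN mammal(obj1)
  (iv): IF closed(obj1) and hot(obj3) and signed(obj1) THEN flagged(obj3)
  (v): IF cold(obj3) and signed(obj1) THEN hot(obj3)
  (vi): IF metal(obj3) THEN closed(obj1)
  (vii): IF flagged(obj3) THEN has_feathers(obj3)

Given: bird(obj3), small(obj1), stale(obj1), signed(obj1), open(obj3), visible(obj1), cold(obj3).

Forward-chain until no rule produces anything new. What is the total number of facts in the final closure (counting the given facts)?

12

Round 1 — (ii), (v), derive metal(obj3), hot(obj3).
Round 2 — (vi), derive closed(obj1).
Round 3 — (iv), derive flagged(obj3).
Round 4 — (vii), derive has_feathers(obj3).
Closure: {bird(obj3), closed(obj1), cold(obj3), flagged(obj3), has_feathers(obj3), hot(obj3), metal(obj3), open(obj3), signed(obj1), small(obj1), stale(obj1), visible(obj1)} — 12 facts.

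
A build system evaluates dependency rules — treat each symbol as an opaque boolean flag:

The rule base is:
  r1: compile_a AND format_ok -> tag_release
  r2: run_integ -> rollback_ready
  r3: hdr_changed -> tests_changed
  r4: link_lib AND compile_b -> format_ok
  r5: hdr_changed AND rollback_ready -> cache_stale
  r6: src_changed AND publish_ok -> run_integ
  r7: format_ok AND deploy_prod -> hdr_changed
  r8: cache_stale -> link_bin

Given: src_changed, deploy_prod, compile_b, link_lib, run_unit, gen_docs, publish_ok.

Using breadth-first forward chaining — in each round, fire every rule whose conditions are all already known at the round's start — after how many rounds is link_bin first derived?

4

Round 1: r4 [link_lib AND compile_b -> format_ok]; r6 [src_changed AND publish_ok -> run_integ]. New: format_ok, run_integ.
Round 2: r2 [run_integ -> rollback_ready]; r7 [format_ok AND deploy_prod -> hdr_changed]. New: rollback_ready, hdr_changed.
Round 3: r3 [hdr_changed -> tests_changed]; r5 [hdr_changed AND rollback_ready -> cache_stale]. New: tests_changed, cache_stale.
Round 4: r8 [cache_stale -> link_bin]. New: link_bin.
link_bin first appears in round 4.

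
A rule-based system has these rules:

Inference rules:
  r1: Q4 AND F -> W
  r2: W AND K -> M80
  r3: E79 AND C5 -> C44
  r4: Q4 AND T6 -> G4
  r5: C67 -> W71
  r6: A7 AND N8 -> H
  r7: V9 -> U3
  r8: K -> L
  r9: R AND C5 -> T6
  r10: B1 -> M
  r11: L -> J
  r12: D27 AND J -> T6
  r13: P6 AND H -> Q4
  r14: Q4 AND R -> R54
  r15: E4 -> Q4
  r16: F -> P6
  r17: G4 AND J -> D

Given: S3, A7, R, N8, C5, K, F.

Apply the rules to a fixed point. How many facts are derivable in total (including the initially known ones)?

Round 1 fires r6, r8, r9, r16, giving H, L, T6, P6.
Round 2 fires r11, r13, giving J, Q4.
Round 3 fires r1, r4, r14, giving W, G4, R54.
Round 4 fires r2, r17, giving M80, D.
Closure: {A7, C5, D, F, G4, H, J, K, L, M80, N8, P6, Q4, R, R54, S3, T6, W} — 18 facts.

18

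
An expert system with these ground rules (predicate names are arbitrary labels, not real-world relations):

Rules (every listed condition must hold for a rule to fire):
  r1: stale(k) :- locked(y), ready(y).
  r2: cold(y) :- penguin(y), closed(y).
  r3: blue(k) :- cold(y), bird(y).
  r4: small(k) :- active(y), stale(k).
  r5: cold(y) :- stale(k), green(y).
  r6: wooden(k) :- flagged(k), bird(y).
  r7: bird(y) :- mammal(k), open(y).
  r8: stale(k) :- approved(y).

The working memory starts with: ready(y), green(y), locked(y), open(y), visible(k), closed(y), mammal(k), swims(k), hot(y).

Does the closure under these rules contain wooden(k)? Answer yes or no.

Round 1: r1 [stale(k) :- locked(y), ready(y).]; r7 [bird(y) :- mammal(k), open(y).]. New: stale(k), bird(y).
Round 2: r5 [cold(y) :- stale(k), green(y).]. New: cold(y).
Round 3: r3 [blue(k) :- cold(y), bird(y).]. New: blue(k).
Fixed point reached. wooden(k) is concluded only by r6; r6 needs flagged(k) (never derived).

no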